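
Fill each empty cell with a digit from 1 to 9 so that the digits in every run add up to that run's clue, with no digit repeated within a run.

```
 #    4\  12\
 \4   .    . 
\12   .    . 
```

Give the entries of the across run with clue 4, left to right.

1 3

4 in 2 cells must be {1,3}.
The 4 across and the 12 down share only 3, so R1C2 = 3.
The 12 across and the 4 down share only 3, so R2C1 = 3.
R2C2 = 12 − 3 = 9 completes the 12 across.
R1C1 = 4 − 3 = 1 completes the 4 across.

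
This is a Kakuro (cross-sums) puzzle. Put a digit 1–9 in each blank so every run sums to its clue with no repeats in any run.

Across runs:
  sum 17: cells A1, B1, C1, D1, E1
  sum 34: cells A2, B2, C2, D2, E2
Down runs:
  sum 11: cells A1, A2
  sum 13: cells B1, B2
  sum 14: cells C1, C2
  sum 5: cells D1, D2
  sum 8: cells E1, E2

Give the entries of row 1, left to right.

3 6 5 1 2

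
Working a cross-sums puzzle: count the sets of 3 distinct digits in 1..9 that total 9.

3 distinct digits from 1–9 sum between 6 and 24.
Enumerating: {1,2,6}, {1,3,5}, {2,3,4}.

3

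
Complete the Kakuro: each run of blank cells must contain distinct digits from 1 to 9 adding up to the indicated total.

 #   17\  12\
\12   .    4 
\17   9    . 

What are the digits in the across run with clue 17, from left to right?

9, 8

17 in 2 cells must be {8,9}.
R1C1 = 12 − 4 = 8 completes the 12 across.
R2C2 = 17 − 9 = 8 completes the 17 across.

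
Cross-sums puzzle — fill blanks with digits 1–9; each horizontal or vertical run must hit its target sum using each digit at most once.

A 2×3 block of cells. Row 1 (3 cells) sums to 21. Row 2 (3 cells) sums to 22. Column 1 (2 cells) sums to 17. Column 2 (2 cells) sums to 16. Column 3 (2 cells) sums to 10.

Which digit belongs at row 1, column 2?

9

17 in 2 cells must be {8,9}; 16 in 2 cells must be {7,9}.
Nothing is forced directly, so branch on (1,1), whose candidates are 8 or 9. If (1,1) = 9: that forces (1,2) = 7, after which (1,3) would have to be in {5} for the 21 across but in {1,2,3,4,6,7,8,9} for the 10 down — contradiction. So (1,1) = 8.
(2,1) = 17 − 8 = 9 completes the 17 down.
Given what's placed, (2,2) must be 7 to fit the 22 across and 16 down.
(2,3) = 22 − 16 = 6 completes the 22 across.
(1,2) = 16 − 7 = 9 completes the 16 down.
(1,3) = 21 − 17 = 4 completes the 21 across.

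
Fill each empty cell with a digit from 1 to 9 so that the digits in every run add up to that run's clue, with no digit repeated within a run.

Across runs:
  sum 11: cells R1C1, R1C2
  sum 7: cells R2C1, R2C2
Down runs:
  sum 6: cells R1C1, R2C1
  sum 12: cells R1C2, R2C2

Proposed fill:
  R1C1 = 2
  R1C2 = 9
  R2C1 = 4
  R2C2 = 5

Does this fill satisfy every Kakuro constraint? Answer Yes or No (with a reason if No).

No — the across run R2C1–R2C2 sums to 9, not 7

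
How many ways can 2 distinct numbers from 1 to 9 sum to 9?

4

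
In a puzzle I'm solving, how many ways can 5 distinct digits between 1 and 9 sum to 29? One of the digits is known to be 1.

5 distinct digits from 1–9 sum between 15 and 35.
Keeping only sets containing 1.
Enumerating: {1,4,7,8,9}, {1,5,6,8,9}.

2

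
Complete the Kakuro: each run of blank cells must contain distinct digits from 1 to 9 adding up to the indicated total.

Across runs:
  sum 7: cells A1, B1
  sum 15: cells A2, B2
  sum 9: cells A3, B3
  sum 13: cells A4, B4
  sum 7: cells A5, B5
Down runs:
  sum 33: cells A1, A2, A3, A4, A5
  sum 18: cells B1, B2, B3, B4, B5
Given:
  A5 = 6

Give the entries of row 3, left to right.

7 2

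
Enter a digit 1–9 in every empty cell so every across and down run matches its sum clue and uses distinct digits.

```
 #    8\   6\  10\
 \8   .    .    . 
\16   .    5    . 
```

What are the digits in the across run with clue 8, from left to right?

R1C2 = 6 − 5 = 1 completes the 6 down.
Nothing is forced directly, so branch on R2C1, whose candidates are 2 or 3 or 7. If R2C1 = 2: then R1C1 would have to be in {2,3,4,5} for the 8 across but in {6} for the 8 down — contradiction. If R2C1 = 7: then R1C1 would have to be in {2,3,4,5} for the 8 across but in {1} for the 8 down — contradiction. So R2C1 = 3.
R1C1 = 8 − 3 = 5 completes the 8 down.
R1C3 = 8 − 6 = 2 completes the 8 across.
R2C3 = 16 − 8 = 8 completes the 16 across.

5 1 2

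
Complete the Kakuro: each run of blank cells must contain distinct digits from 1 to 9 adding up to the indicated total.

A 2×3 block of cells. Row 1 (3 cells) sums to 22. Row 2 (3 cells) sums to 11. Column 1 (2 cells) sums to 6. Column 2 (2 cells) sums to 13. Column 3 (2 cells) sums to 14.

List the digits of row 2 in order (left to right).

1, 4, 6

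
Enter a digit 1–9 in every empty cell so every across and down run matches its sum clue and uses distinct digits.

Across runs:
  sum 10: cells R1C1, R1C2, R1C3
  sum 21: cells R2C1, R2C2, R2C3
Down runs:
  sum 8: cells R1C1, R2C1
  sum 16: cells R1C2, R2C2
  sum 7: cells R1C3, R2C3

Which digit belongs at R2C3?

16 in 2 cells must be {7,9}.
The 10 across and the 16 down share only 7, so R1C2 = 7.
R2C2 = 16 − 7 = 9 completes the 16 down.
Nothing is forced directly, so branch on R2C1, whose candidates are 5 or 7. If R2C1 = 5: then R1C1 would have to be in {1,2} for the 10 across but in {3} for the 8 down — contradiction. So R2C1 = 7.
R1C1 = 8 − 7 = 1 completes the 8 down.
R1C3 = 10 − 8 = 2 completes the 10 across.
R2C3 = 21 − 16 = 5 completes the 21 across.

5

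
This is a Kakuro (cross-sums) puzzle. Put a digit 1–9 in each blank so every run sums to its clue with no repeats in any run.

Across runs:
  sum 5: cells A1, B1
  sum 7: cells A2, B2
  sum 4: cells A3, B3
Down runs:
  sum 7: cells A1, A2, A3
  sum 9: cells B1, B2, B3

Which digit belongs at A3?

1

4 in 2 cells must be {1,3}; 7 in 3 cells must be {1,2,4}.
The 4 across and the 7 down share only 1, so A3 = 1.
B3 = 4 − 1 = 3 completes the 4 across.
Nothing is forced directly, so branch on A1, whose candidates are 2 or 4. If A1 = 2: then B1 would have to be in {3} for the 5 across but in {1,2,4,5} for the 9 down — contradiction. So A1 = 4.
B1 = 5 − 4 = 1 completes the 5 across.
A2 = 7 − 5 = 2 completes the 7 down.
B2 = 7 − 2 = 5 completes the 7 across.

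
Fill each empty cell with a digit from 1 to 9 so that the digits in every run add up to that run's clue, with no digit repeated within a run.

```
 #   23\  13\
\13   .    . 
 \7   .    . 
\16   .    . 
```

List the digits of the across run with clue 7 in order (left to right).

16 in 2 cells must be {7,9}; 23 in 3 cells must be {6,8,9}.
The 7 across and the 23 down share only 6, so R2C1 = 6.
R2C2 = 7 − 6 = 1 completes the 7 across.
Given what's placed, R3C1 must be 9 to fit the 16 across and 23 down.
R3C2 = 16 − 9 = 7 completes the 16 across.
R1C1 = 23 − 15 = 8 completes the 23 down.
R1C2 = 13 − 8 = 5 completes the 13 across.

6 1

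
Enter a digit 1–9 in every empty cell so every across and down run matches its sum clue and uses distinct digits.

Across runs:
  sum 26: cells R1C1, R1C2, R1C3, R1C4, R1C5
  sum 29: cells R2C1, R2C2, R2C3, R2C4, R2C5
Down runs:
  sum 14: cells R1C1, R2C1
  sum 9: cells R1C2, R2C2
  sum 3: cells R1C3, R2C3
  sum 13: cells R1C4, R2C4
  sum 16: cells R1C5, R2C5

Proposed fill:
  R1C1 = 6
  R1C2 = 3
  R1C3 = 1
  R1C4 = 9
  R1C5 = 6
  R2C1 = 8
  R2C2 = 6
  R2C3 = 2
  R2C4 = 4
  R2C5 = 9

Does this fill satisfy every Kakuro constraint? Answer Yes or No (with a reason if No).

No — the across run R1C1–R1C5 sums to 25, not 26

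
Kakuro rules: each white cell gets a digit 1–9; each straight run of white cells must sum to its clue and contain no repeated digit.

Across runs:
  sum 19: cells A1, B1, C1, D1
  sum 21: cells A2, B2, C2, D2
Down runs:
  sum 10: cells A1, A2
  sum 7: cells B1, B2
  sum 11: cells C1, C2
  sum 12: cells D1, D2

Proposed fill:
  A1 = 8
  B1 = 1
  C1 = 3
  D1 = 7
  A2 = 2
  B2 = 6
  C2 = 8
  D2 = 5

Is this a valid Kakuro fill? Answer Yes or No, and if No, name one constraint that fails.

Across: 8+1+3+7=19; 2+6+8+5=21. Down: 8+2=10; 1+6=7; 3+8=11; 7+5=12. No digit repeats within any run.

Yes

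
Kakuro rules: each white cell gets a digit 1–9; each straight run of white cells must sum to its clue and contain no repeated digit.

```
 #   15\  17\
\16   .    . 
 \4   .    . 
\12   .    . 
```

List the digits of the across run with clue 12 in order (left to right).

5 7

16 in 2 cells must be {7,9}; 4 in 2 cells must be {1,3}.
Nothing is forced directly, so branch on R1C1, whose candidates are 7 or 9. If R1C1 = 9: that forces R1C2 = 7, R2C1 = 1, after which R2C2 would have to be in {3} for the 4 across but in {1,2,4,6,8,9} for the 17 down — contradiction. So R1C1 = 7.
R1C2 = 16 − 7 = 9 completes the 16 across.
Given what's placed, R2C1 must be 3 to fit the 4 across and 15 down.
R2C2 = 4 − 3 = 1 completes the 4 across.
R3C1 = 15 − 10 = 5 completes the 15 down.
R3C2 = 12 − 5 = 7 completes the 12 across.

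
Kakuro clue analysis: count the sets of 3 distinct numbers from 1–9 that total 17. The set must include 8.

3

3 distinct digits from 1–9 sum between 6 and 24.
Keeping only sets containing 8.
Enumerating: {2,7,8}, {3,6,8}, {4,5,8}.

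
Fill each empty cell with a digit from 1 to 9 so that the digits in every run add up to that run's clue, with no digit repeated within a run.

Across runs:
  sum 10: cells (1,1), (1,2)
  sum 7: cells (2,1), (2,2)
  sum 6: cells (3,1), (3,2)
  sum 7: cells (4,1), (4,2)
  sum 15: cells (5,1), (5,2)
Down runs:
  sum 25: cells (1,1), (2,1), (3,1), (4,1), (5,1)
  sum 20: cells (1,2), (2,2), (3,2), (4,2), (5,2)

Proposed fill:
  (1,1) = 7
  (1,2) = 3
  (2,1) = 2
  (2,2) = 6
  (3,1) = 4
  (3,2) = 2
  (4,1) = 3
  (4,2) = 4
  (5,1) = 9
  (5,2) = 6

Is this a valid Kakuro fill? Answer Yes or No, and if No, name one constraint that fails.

No — the down run (1,2)–(5,2) sums to 21, not 20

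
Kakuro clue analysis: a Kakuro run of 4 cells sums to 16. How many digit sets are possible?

8

4 distinct digits from 1–9 sum between 10 and 30.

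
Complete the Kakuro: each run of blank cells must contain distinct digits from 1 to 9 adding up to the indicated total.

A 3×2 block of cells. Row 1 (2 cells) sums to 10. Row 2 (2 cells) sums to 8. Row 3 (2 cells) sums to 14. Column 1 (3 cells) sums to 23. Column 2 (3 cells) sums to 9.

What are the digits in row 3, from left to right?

23 in 3 cells must be {6,8,9}.
The 8 across and the 23 down share only 6, so (2,1) = 6.
(2,2) = 8 − 6 = 2 completes the 8 across.
Given what's placed, (3,2) must be 6 to fit the 14 across and 9 down.
(1,2) = 9 − 8 = 1 completes the 9 down.
(3,1) = 14 − 6 = 8 completes the 14 across.
(1,1) = 10 − 1 = 9 completes the 10 across.

8 6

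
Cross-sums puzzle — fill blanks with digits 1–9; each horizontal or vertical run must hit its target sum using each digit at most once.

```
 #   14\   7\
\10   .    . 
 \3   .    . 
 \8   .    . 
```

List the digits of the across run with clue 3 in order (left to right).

3 in 2 cells must be {1,2}; 7 in 3 cells must be {1,2,4}.
Nothing is forced directly, so branch on R2C1, whose candidates are 1 or 2. If R2C1 = 2: that forces R2C2 = 1, R3C2 = 2, R1C2 = 4, after which R3C1 would have to be in {6} for the 8 across but in {3,4,5,7,8,9} for the 14 down — contradiction. So R2C1 = 1.
R2C2 = 3 − 1 = 2 completes the 3 across.
Given what's placed, R3C2 must be 1 to fit the 8 across and 7 down.
R1C2 = 7 − 3 = 4 completes the 7 down.
R3C1 = 8 − 1 = 7 completes the 8 across.
R1C1 = 10 − 4 = 6 completes the 10 across.

1, 2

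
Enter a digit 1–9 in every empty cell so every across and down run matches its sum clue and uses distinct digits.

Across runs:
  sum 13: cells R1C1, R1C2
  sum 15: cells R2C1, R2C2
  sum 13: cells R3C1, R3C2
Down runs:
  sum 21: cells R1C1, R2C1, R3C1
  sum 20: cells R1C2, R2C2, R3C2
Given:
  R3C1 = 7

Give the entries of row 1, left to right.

R3C2 = 13 − 7 = 6 completes the 13 across.
R2C2 = 9: the only remaining digit allowed by both the 15 across and the 20 down.
R1C2 = 20 − 15 = 5 completes the 20 down.
R2C1 = 15 − 9 = 6 completes the 15 across.
R1C1 = 13 − 5 = 8 completes the 13 across.

8 5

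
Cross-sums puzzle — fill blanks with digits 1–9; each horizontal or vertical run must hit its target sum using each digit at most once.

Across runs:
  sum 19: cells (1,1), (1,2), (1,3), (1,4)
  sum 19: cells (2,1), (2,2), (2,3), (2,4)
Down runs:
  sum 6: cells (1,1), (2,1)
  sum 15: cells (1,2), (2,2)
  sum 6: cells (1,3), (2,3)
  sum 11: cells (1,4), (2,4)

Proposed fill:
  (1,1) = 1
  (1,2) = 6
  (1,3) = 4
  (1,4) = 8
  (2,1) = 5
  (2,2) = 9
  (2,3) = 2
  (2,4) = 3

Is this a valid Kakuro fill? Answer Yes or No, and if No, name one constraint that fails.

Yes

Across: 1+6+4+8=19; 5+9+2+3=19. Down: 1+5=6; 6+9=15; 4+2=6; 8+3=11. No digit repeats within any run.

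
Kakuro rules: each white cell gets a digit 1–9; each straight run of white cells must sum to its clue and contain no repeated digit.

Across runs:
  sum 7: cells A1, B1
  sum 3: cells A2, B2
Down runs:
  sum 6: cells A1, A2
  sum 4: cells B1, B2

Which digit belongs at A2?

2

3 in 2 cells must be {1,2}; 4 in 2 cells must be {1,3}.
The 3 across and the 4 down share only 1, so B2 = 1.
B1 = 4 − 1 = 3 completes the 4 down.
A2 = 3 − 1 = 2 completes the 3 across.
A1 = 7 − 3 = 4 completes the 7 across.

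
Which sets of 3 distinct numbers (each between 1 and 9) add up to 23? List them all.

{6,8,9}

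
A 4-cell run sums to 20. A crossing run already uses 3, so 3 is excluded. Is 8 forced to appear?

No

Counterexample: {1,4,6,9} sums to 20 under that restriction without using 8.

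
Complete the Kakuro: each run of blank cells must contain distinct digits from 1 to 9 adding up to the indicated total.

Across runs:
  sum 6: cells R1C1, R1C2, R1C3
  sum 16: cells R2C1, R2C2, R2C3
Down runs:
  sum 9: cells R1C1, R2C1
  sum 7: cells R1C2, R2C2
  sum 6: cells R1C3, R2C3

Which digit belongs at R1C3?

1

6 in 3 cells must be {1,2,3}.
Nothing is forced directly, so branch on R1C2, whose candidates are 1 or 2 or 3. If R1C2 = 1: that forces R1C3 = 2, R2C2 = 6, after which R2C3 would have to be in {1,2,3,7,8,9} for the 16 across but in {4} for the 6 down — contradiction. If R1C2 = 2: that forces R1C3 = 1, R2C2 = 5, after which R2C3 would have to be in {2,3,4,7,8,9} for the 16 across but in {5} for the 6 down — contradiction. So R1C2 = 3.
R2C2 = 7 − 3 = 4 completes the 7 down.
Given what's placed, R2C3 must be 5 to fit the 16 across and 6 down.
R1C3 = 6 − 5 = 1 completes the 6 down.
R2C1 = 16 − 9 = 7 completes the 16 across.
R1C1 = 6 − 4 = 2 completes the 6 across.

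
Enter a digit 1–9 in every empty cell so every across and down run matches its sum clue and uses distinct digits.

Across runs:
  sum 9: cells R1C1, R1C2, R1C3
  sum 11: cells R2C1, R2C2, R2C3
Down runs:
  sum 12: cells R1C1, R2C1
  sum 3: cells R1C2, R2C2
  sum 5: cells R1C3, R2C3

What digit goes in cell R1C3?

3

3 in 2 cells must be {1,2}.
Nothing is forced directly, so branch on R1C1, whose candidates are 3 or 4 or 5. If R1C1 = 3: then R2C1 would have to be in {1,2,3,4,5,6,7,8} for the 11 across but in {9} for the 12 down — contradiction. If R1C1 = 5: that forces R1C2 = 1, R1C3 = 3, R2C1 = 7, after which R2C2 would have to be in {1,3} for the 11 across but in {2} for the 3 down — contradiction. So R1C1 = 4.
Given what's placed, R1C2 must be 2 to fit the 9 across and 3 down.
R1C3 = 9 − 6 = 3 completes the 9 across.
R2C1 = 12 − 4 = 8 completes the 12 down.
R2C2 = 3 − 2 = 1 completes the 3 down.
R2C3 = 11 − 9 = 2 completes the 11 across.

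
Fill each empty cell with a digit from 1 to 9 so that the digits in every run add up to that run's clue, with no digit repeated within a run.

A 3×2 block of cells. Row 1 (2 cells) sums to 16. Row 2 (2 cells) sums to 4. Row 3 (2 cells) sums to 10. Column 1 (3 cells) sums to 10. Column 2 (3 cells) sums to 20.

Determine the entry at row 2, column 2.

16 in 2 cells must be {7,9}; 4 in 2 cells must be {1,3}.
The 16 across and the 10 down share only 7, so (1,1) = 7.
(1,2) = 16 − 7 = 9 completes the 16 across.
Given what's placed, (2,1) must be 1 to fit the 4 across and 10 down.
(2,2) = 4 − 1 = 3 completes the 4 across.
(3,1) = 10 − 8 = 2 completes the 10 down.
(3,2) = 10 − 2 = 8 completes the 10 across.

3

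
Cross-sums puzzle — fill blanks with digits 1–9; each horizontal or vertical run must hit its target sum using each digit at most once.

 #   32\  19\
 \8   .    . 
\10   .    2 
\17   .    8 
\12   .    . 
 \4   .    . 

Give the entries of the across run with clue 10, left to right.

17 in 2 cells must be {8,9}; 4 in 2 cells must be {1,3}.
R2C1 = 10 − 2 = 8 completes the 10 across.

8 2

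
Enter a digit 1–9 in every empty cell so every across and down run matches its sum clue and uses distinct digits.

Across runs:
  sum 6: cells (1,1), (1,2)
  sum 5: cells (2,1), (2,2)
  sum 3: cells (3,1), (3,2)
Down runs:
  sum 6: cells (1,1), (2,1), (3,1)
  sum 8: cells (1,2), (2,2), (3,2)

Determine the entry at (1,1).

1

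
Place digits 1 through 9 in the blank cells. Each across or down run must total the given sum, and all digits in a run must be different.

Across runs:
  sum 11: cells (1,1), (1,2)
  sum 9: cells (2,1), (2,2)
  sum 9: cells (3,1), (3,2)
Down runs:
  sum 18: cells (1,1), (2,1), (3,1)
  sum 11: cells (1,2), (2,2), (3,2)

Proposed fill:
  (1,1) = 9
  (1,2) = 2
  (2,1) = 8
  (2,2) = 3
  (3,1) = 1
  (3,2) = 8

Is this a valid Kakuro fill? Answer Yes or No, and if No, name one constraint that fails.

No — the down run (1,2)–(3,2) sums to 13, not 11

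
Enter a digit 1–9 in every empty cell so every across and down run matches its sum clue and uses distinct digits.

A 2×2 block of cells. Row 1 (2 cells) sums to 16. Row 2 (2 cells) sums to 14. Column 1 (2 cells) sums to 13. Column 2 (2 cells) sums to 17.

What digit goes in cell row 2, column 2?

16 in 2 cells must be {7,9}; 17 in 2 cells must be {8,9}.
The 16 across and the 17 down share only 9, so (1,2) = 9.
(2,2) = 17 − 9 = 8 completes the 17 down.
(1,1) = 16 − 9 = 7 completes the 16 across.
(2,1) = 14 − 8 = 6 completes the 14 across.

8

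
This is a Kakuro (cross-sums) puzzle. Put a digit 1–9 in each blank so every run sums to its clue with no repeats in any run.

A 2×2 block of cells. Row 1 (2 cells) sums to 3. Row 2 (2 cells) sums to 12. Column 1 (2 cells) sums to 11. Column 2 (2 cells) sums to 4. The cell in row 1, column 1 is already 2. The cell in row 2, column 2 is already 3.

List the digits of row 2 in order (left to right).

3 in 2 cells must be {1,2}; 4 in 2 cells must be {1,3}.
(1,2) = 3 − 2 = 1 completes the 3 across.
(2,1) = 12 − 3 = 9 completes the 12 across.

9 3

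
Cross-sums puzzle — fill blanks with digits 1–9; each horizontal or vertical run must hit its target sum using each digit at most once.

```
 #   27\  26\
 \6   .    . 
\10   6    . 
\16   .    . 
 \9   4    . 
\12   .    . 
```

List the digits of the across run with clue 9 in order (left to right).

4 5

16 in 2 cells must be {7,9}.
R2C2 = 10 − 6 = 4 completes the 10 across.
R4C2 = 9 − 4 = 5 completes the 9 across.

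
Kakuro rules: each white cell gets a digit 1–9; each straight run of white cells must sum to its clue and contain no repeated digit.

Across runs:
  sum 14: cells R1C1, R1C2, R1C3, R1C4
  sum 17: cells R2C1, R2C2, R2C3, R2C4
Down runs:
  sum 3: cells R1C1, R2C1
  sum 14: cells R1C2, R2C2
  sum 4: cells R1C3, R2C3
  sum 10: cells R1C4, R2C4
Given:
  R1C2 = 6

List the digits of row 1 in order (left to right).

1 6 3 4

3 in 2 cells must be {1,2}; 4 in 2 cells must be {1,3}.
R2C2 = 14 − 6 = 8 completes the 14 down.
No cell is forced outright now. R1C1 can only be 1 or 2 (the digits allowed by both its 14 across and its 3 down). If R1C1 = 2: that forces R1C3 = 1, after which R1C4 would have to be in {5} for the 14 across but in {1,2,3,4,6,7,8,9} for the 10 down — contradiction. So R1C1 = 1.
R1C3 = 3: the only remaining digit allowed by both the 14 across and the 4 down.
R1C4 = 14 − 10 = 4 completes the 14 across.
R2C1 = 3 − 1 = 2 completes the 3 down.
R2C3 = 4 − 3 = 1 completes the 4 down.
R2C4 = 17 − 11 = 6 completes the 17 across.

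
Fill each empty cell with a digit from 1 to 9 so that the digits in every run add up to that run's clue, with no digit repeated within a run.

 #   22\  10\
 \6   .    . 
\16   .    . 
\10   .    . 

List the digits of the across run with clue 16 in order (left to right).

9, 7

16 in 2 cells must be {7,9}.
The 6 across and the 22 down share only 5, so R1C1 = 5.
R1C2 = 6 − 5 = 1 completes the 6 across.
Given what's placed, R2C1 must be 9 to fit the 16 across and 22 down.
R2C2 = 16 − 9 = 7 completes the 16 across.
R3C1 = 22 − 14 = 8 completes the 22 down.
R3C2 = 10 − 8 = 2 completes the 10 across.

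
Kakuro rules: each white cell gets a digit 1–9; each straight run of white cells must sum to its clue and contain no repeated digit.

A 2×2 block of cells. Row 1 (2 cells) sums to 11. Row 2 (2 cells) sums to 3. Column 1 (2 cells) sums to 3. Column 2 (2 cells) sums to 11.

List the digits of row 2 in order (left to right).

3 in 2 cells must be {1,2}.
The 11 across and the 3 down share only 2, so (1,1) = 2.
(1,2) = 11 − 2 = 9 completes the 11 across.
(2,1) = 3 − 2 = 1 completes the 3 down.
(2,2) = 3 − 1 = 2 completes the 3 across.

1 2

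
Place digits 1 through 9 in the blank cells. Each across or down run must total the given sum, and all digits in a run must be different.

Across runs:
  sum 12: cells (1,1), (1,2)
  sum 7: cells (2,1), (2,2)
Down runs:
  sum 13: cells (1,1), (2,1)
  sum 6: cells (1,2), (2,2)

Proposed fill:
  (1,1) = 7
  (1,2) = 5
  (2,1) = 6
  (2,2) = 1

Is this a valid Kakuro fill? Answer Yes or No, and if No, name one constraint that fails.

Yes

Across: 7+5=12; 6+1=7. Down: 7+6=13; 5+1=6. No digit repeats within any run.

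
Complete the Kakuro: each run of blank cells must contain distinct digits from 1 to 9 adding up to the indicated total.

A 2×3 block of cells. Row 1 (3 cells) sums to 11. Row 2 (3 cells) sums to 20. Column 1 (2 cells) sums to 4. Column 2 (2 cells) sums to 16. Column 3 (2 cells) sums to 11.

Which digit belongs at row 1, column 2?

4 in 2 cells must be {1,3}; 16 in 2 cells must be {7,9}.
The 11 across and the 16 down share only 7, so (1,2) = 7.
Given what's placed, (1,3) must be 3 to fit the 11 across and 11 down.
(2,1) = 3: only digit in both the 20-across and 4-down candidate sets.
(2,2) = 16 − 7 = 9 completes the 16 down.
(2,3) = 20 − 12 = 8 completes the 20 across.
(1,1) = 11 − 10 = 1 completes the 11 across.

7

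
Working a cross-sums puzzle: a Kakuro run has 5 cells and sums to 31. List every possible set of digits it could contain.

5 distinct digits from 1–9 sum between 15 and 35.

{1,6,7,8,9}; {2,5,7,8,9}; {3,4,7,8,9}; {3,5,6,8,9}; {4,5,6,7,9}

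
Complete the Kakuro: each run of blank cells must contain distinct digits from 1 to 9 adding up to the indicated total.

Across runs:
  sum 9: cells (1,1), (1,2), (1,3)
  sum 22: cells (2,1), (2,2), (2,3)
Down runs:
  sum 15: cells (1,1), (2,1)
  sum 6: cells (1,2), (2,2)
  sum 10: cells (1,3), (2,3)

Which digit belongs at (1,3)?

2

The 9 across and the 15 down share only 6, so (1,1) = 6.
(2,1) = 15 − 6 = 9 completes the 15 down.
Given what's placed, (2,2) must be 5 to fit the 22 across and 6 down.
(2,3) = 22 − 14 = 8 completes the 22 across.
(1,2) = 6 − 5 = 1 completes the 6 down.
(1,3) = 9 − 7 = 2 completes the 9 across.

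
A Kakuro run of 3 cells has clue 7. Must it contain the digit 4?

The only way to make 7 from 3 distinct digits is {1,2,4}, which contains 4.

Yes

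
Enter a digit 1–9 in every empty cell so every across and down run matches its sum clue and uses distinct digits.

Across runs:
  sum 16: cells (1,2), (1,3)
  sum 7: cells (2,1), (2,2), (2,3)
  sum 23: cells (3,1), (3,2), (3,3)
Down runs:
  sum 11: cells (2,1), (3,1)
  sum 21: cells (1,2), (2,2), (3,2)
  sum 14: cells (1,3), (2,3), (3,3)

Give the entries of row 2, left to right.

2 4 1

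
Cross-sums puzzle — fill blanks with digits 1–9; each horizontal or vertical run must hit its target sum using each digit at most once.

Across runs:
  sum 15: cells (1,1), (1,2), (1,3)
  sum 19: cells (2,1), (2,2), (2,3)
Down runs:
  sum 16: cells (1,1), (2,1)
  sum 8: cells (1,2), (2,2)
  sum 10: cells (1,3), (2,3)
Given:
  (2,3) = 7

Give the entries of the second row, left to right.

16 in 2 cells must be {7,9}.
(1,3) = 10 − 7 = 3 completes the 10 down.
Given what's placed, (2,1) must be 9 to fit the 19 across and 16 down.
(2,2) = 19 − 16 = 3 completes the 19 across.
(1,1) = 16 − 9 = 7 completes the 16 down.
(1,2) = 15 − 10 = 5 completes the 15 across.

9 3 7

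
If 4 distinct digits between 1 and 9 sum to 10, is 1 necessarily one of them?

The only way to make 10 from 4 distinct digits is {1,2,3,4}, which contains 1.

Yes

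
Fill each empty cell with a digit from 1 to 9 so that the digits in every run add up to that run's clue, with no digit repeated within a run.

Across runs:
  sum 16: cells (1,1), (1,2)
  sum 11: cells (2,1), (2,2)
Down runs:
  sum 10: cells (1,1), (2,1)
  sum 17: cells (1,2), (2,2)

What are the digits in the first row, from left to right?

16 in 2 cells must be {7,9}; 17 in 2 cells must be {8,9}.
The 16 across and the 17 down share only 9, so (1,2) = 9.
(2,2) = 17 − 9 = 8 completes the 17 down.
(1,1) = 16 − 9 = 7 completes the 16 across.
(2,1) = 11 − 8 = 3 completes the 11 across.

7 9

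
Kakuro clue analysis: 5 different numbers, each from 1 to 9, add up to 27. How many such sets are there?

11

5 distinct digits from 1–9 sum between 15 and 35.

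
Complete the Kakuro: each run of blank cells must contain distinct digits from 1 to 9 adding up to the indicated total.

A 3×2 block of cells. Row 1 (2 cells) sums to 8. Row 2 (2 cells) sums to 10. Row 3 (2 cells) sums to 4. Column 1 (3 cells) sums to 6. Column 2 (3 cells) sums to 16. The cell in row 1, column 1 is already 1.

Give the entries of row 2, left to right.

4 in 2 cells must be {1,3}; 6 in 3 cells must be {1,2,3}.
(1,2) = 8 − 1 = 7 completes the 8 across.
Given what's placed, (3,1) must be 3 to fit the 4 across and 6 down.
(3,2) = 4 − 3 = 1 completes the 4 across.
(2,1) = 6 − 4 = 2 completes the 6 down.
(2,2) = 10 − 2 = 8 completes the 10 across.

2 8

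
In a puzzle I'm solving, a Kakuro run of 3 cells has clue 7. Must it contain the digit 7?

The only way to make 7 from 3 distinct digits is {1,2,4}, which does not contain 7.

No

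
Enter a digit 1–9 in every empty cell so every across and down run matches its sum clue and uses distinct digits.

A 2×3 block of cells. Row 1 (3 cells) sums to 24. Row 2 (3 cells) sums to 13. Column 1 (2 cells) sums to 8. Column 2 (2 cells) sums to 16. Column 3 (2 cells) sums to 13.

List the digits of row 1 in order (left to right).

7 9 8

24 in 3 cells must be {7,8,9}; 16 in 2 cells must be {7,9}.
The 24 across and the 8 down share only 7, so (1,1) = 7.
Given what's placed, (1,2) must be 9 to fit the 24 across and 16 down.
(1,3) = 24 − 16 = 8 completes the 24 across.
(2,1) = 8 − 7 = 1 completes the 8 down.
(2,2) = 16 − 9 = 7 completes the 16 down.
(2,3) = 13 − 8 = 5 completes the 13 across.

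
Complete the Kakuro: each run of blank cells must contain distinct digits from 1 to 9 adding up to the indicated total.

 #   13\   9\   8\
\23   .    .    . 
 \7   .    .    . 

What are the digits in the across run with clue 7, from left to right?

23 in 3 cells must be {6,8,9}; 7 in 3 cells must be {1,2,4}.
The 23 across and the 8 down share only 6, so R1C3 = 6.
The 7 across and the 13 down share only 4, so R2C1 = 4.
R2C3 = 8 − 6 = 2 completes the 8 down.
R1C1 = 13 − 4 = 9 completes the 13 down.
R1C2 = 23 − 15 = 8 completes the 23 across.
R2C2 = 7 − 6 = 1 completes the 7 across.

4, 1, 2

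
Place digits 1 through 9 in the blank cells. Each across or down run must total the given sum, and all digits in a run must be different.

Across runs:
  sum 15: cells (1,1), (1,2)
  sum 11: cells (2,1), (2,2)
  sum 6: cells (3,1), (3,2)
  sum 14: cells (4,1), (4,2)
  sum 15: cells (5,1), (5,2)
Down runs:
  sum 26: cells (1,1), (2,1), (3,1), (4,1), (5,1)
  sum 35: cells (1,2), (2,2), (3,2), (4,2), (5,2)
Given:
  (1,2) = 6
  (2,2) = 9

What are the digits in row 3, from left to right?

35 in 5 cells must be {5,6,7,8,9}.
(1,1) = 15 − 6 = 9 completes the 15 across.
(2,1) = 11 − 9 = 2 completes the 11 across.
Given what's placed, (3,2) must be 5 to fit the 6 across and 35 down.
Given what's placed, (4,2) must be 8 to fit the 14 across and 35 down.
(5,2) = 35 − 28 = 7 completes the 35 down.
(3,1) = 6 − 5 = 1 completes the 6 across.

1 5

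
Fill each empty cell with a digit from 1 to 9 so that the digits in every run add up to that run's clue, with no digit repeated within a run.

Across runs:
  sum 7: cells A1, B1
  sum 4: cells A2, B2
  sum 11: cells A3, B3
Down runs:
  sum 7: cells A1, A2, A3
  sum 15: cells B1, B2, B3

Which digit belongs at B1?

5

4 in 2 cells must be {1,3}; 7 in 3 cells must be {1,2,4}.
The 4 across and the 7 down share only 1, so A2 = 1.
B2 = 4 − 1 = 3 completes the 4 across.
Nothing is forced directly, so branch on A1, whose candidates are 2 or 4. If A1 = 4: then B1 would have to be in {3} for the 7 across but in {4,5,7,8} for the 15 down — contradiction. So A1 = 2.
B1 = 7 − 2 = 5 completes the 7 across.
A3 = 7 − 3 = 4 completes the 7 down.
B3 = 11 − 4 = 7 completes the 11 across.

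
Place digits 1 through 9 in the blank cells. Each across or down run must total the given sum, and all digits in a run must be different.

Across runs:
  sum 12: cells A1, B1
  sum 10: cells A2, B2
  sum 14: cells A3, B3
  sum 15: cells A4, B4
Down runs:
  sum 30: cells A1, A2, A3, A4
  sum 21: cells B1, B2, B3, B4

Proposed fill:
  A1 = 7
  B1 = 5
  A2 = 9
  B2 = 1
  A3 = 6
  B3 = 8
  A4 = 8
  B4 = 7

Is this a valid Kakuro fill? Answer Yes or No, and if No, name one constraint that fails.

Across: 7+5=12; 9+1=10; 6+8=14; 8+7=15. Down: 7+9+6+8=30; 5+1+8+7=21. No digit repeats within any run.

Yes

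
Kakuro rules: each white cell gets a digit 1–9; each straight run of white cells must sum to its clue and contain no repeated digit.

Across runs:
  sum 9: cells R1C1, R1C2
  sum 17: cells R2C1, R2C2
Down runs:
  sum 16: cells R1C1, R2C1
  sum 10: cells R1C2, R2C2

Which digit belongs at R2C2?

17 in 2 cells must be {8,9}; 16 in 2 cells must be {7,9}.
The 9 across and the 16 down share only 7, so R1C1 = 7.
R1C2 = 9 − 7 = 2 completes the 9 across.
R2C1 = 16 − 7 = 9 completes the 16 down.
R2C2 = 17 − 9 = 8 completes the 17 across.

8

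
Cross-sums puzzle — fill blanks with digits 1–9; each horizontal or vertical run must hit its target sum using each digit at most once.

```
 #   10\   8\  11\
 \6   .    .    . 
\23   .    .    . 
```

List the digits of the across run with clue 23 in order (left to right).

6 in 3 cells must be {1,2,3}; 23 in 3 cells must be {6,8,9}.
The 23 across and the 8 down share only 6, so R2C2 = 6.
R1C2 = 8 − 6 = 2 completes the 8 down.
Given what's placed, R1C3 must be 3 to fit the 6 across and 11 down.
R2C3 = 11 − 3 = 8 completes the 11 down.
R1C1 = 6 − 5 = 1 completes the 6 across.
R2C1 = 23 − 14 = 9 completes the 23 across.

9, 6, 8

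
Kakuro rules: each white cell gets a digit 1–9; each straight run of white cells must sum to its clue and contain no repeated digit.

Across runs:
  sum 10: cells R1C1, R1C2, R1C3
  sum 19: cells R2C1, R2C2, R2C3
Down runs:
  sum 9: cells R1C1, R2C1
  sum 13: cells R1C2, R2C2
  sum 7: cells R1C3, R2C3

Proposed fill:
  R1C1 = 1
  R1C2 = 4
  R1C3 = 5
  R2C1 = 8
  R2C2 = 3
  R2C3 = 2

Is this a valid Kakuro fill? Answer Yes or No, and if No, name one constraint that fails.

No — the across run R2C1–R2C3 sums to 13, not 19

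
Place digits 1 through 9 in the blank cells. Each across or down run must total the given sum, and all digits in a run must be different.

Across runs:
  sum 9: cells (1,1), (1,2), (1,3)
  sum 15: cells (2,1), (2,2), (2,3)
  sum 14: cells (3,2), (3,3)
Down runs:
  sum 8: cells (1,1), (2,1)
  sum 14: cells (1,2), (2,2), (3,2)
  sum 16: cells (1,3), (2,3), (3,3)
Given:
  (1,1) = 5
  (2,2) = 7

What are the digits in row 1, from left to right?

5 1 3

(2,1) = 8 − 5 = 3 completes the 8 down.
(2,3) = 15 − 10 = 5 completes the 15 across.
(1,3) = 3: the only remaining digit allowed by both the 9 across and the 16 down.
(3,3) = 16 − 8 = 8 completes the 16 down.
(1,2) = 9 − 8 = 1 completes the 9 across.
(3,2) = 14 − 8 = 6 completes the 14 across.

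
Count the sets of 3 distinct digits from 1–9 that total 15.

3 distinct digits from 1–9 sum between 6 and 24.

8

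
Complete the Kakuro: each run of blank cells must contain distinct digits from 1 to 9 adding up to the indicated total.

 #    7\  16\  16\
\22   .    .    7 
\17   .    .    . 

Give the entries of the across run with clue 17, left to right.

1, 7, 9

16 in 2 cells must be {7,9}.
Given what's placed, R1C1 must be 6 to fit the 22 across and 7 down.
R1C2 = 22 − 13 = 9 completes the 22 across.
R2C1 = 7 − 6 = 1 completes the 7 down.
R2C2 = 16 − 9 = 7 completes the 16 down.
R2C3 = 17 − 8 = 9 completes the 17 across.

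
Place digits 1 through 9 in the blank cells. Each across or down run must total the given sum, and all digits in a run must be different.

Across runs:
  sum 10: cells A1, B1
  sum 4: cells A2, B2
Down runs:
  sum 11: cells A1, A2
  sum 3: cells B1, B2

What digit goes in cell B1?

4 in 2 cells must be {1,3}; 3 in 2 cells must be {1,2}.
The 4 across and the 11 down share only 3, so A2 = 3.
B2 = 4 − 3 = 1 completes the 4 across.
A1 = 11 − 3 = 8 completes the 11 down.
B1 = 10 − 8 = 2 completes the 10 across.

2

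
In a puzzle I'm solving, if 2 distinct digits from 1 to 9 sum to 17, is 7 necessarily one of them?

No

The only way to make 17 from 2 distinct digits is {8,9}, which does not contain 7.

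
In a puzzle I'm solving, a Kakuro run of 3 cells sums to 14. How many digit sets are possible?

8

3 distinct digits from 1–9 sum between 6 and 24.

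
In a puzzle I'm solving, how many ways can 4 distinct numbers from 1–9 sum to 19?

11

4 distinct digits from 1–9 sum between 10 and 30.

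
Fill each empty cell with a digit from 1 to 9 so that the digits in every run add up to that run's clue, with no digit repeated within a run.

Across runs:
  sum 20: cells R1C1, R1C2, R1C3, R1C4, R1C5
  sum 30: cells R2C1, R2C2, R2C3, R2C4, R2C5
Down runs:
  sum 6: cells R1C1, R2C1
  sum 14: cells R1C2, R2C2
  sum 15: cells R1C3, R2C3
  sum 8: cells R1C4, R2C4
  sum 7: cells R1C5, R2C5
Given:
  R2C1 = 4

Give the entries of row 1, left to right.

2 6 8 3 1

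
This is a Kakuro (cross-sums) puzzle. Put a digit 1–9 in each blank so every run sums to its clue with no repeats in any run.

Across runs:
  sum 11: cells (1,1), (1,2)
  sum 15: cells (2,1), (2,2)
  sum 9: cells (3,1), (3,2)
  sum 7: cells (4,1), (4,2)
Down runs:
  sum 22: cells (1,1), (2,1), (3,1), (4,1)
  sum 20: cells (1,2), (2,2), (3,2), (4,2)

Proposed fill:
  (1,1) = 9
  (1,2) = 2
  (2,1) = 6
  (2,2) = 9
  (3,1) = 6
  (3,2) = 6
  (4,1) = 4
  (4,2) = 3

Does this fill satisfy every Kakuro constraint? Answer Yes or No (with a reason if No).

No — the across run (3,1)–(3,2) sums to 12, not 9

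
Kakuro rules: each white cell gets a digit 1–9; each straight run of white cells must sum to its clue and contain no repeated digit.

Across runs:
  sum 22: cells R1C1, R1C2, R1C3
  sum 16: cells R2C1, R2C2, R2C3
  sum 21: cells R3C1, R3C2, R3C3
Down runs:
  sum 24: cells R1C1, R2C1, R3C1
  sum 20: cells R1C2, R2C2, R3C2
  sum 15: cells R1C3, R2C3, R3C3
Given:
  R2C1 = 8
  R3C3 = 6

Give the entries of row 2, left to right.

8 7 1

24 in 3 cells must be {7,8,9}.
R3C1 = 7: the only remaining digit allowed by both the 21 across and the 24 down.
R3C2 = 21 − 13 = 8 completes the 21 across.
R1C1 = 24 − 15 = 9 completes the 24 down.
No cell is forced outright now. R1C2 can only be 5 or 7 (the digits allowed by both its 22 across and its 20 down). If R1C2 = 7: then R1C3 would have to be in {6} for the 22 across but in {1,2,4,5,7,8} for the 15 down — contradiction. So R1C2 = 5.
R1C3 = 22 − 14 = 8 completes the 22 across.
R2C2 = 20 − 13 = 7 completes the 20 down.
R2C3 = 16 − 15 = 1 completes the 16 across.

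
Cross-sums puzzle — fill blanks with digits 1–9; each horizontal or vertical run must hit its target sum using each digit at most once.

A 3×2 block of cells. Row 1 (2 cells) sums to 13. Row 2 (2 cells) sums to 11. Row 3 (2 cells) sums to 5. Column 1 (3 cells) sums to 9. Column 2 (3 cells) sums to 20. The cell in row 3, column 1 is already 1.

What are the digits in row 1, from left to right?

6, 7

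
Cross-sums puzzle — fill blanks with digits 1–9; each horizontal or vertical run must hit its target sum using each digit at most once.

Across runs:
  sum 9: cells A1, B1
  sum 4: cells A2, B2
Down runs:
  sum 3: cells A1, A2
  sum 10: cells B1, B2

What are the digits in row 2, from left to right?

1 3

4 in 2 cells must be {1,3}; 3 in 2 cells must be {1,2}.
The 4 across and the 3 down share only 1, so A2 = 1.
B2 = 4 − 1 = 3 completes the 4 across.
A1 = 3 − 1 = 2 completes the 3 down.
B1 = 9 − 2 = 7 completes the 9 across.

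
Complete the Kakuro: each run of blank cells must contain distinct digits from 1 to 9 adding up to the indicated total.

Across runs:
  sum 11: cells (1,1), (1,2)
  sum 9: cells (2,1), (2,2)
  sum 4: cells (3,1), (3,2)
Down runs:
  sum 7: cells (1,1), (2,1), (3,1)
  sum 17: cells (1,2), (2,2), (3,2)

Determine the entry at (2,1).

4 in 2 cells must be {1,3}; 7 in 3 cells must be {1,2,4}.
The 4 across and the 7 down share only 1, so (3,1) = 1.
(3,2) = 4 − 1 = 3 completes the 4 across.
Nothing is forced directly, so branch on (1,1), whose candidates are 2 or 4. If (1,1) = 4: then (1,2) would have to be in {7} for the 11 across but in {5,6,8,9} for the 17 down — contradiction. So (1,1) = 2.
(1,2) = 11 − 2 = 9 completes the 11 across.
(2,1) = 7 − 3 = 4 completes the 7 down.
(2,2) = 9 − 4 = 5 completes the 9 across.

4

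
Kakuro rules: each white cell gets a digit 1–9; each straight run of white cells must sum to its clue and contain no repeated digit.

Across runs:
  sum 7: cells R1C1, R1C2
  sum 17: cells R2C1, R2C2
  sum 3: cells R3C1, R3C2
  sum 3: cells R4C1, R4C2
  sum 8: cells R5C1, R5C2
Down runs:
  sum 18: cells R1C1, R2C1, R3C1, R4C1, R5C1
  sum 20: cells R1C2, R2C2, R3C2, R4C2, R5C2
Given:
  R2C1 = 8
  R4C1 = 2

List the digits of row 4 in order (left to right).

2, 1

17 in 2 cells must be {8,9}; 3 in 2 cells must be {1,2}.
R2C2 = 17 − 8 = 9 completes the 17 across.
R3C1 = 1: the only remaining digit allowed by both the 3 across and the 18 down.
R3C2 = 3 − 1 = 2 completes the 3 across.
R4C2 = 3 − 2 = 1 completes the 3 across.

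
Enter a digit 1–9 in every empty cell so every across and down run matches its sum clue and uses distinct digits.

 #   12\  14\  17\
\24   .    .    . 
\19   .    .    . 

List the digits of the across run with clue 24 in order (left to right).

24 in 3 cells must be {7,8,9}; 17 in 2 cells must be {8,9}.
Nothing is forced directly, so branch on R1C2, whose candidates are 8 or 9. If R1C2 = 9: that forces R1C3 = 8, R2C2 = 5, after which R2C3 would have to be in {6,8} for the 19 across but in {9} for the 17 down — contradiction. So R1C2 = 8.
Given what's placed, R1C3 must be 9 to fit the 24 across and 17 down.
R2C2 = 14 − 8 = 6 completes the 14 down.
R2C3 = 17 − 9 = 8 completes the 17 down.
R1C1 = 24 − 17 = 7 completes the 24 across.
R2C1 = 19 − 14 = 5 completes the 19 across.

7 8 9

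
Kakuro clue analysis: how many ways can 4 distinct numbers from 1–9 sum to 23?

9

4 distinct digits from 1–9 sum between 10 and 30.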